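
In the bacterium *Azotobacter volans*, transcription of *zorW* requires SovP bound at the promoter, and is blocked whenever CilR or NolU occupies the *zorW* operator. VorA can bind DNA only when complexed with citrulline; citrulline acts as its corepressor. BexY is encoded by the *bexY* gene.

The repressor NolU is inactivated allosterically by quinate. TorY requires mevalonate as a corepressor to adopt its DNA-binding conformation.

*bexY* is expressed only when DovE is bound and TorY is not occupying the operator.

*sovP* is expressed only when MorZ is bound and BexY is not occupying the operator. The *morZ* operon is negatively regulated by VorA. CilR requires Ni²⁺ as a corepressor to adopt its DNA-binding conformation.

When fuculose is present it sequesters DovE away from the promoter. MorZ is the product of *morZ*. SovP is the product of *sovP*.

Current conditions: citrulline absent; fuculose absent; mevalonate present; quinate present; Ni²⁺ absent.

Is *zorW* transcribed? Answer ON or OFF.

ON

Ni²⁺ is absent, so CilR is inactive.
Quinate is present, so NolU is inactive.
Citrulline is absent, so VorA is inactive.
With no repressor bound, *morZ* is transcribed.
So MorZ is produced and active.
Mevalonate is present, so TorY is active.
Fuculose is absent, so DovE is active.
With repressor TorY bound, *bexY* is not transcribed.
So BexY is not produced.
No repressor is bound and MorZ is active, so *sovP* is transcribed.
So SovP is produced and active.
No repressor is bound and SovP is active, so *zorW* is transcribed.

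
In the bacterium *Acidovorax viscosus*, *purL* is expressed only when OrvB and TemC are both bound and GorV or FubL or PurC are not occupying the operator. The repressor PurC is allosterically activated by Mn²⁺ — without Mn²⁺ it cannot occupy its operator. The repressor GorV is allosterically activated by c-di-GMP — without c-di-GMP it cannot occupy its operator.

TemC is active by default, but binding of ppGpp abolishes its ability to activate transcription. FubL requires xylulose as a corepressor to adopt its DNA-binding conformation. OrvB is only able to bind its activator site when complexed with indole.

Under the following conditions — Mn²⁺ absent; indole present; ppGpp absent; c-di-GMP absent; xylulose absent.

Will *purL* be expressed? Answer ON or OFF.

Indole is present, so OrvB is active.
c-di-GMP is absent, so GorV is inactive.
Xylulose is absent, so FubL is inactive.
Mn²⁺ is absent, so PurC is inactive.
ppGpp is absent, so TemC is active.
No repressor is bound and OrvB and TemC are active, so *purL* is transcribed.

ON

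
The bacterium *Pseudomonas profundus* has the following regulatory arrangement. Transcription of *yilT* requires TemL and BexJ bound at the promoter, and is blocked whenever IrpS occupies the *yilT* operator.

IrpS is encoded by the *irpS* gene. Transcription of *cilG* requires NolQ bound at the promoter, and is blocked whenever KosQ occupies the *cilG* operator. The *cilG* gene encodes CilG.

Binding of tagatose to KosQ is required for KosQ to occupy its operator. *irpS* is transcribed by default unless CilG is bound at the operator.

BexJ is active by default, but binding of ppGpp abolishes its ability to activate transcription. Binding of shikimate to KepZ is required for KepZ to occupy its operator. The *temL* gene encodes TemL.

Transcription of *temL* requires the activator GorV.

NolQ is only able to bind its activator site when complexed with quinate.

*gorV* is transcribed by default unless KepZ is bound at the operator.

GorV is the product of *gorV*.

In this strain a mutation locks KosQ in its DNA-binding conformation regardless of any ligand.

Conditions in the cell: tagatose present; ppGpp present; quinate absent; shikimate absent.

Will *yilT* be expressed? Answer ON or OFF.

Quinate is absent, so NolQ is inactive.
KosQ is constitutively active in this strain.
With repressor KosQ bound, *cilG* is not transcribed.
So CilG is not produced.
With no repressor bound, *irpS* is transcribed.
So IrpS is produced and active.
Shikimate is absent, so KepZ is inactive.
With no repressor bound, *gorV* is transcribed.
So GorV is produced and active.
No repressor is bound and GorV is active, so *temL* is transcribed.
So TemL is produced and active.
ppGpp is present, so BexJ is inactive.
With repressor IrpS bound, *yilT* is not transcribed.

OFF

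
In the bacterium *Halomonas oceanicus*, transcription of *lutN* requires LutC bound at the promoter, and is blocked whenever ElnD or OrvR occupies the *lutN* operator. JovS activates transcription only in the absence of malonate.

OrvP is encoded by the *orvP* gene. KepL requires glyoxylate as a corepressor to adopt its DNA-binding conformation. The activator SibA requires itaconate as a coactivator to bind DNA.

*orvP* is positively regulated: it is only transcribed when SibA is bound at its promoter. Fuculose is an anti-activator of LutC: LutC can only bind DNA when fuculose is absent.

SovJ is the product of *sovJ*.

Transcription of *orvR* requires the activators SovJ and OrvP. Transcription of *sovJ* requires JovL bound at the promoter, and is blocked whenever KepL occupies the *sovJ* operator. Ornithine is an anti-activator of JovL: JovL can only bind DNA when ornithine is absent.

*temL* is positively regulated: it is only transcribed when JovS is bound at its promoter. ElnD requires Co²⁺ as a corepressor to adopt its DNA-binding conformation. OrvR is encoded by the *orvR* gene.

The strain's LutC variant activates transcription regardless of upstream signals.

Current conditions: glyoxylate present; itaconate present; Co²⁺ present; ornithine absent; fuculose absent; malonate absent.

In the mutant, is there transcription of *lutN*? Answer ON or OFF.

OFF

Co²⁺ is present, so ElnD is active.
Glyoxylate is present, so KepL is active.
Ornithine is absent, so JovL is active.
With repressor KepL bound, *sovJ* is not transcribed.
So SovJ is not produced.
Itaconate is present, so SibA is active.
No repressor is bound and SibA is active, so *orvP* is transcribed.
So OrvP is produced and active.
Required activator SovJ is absent, so *orvR* is not transcribed.
So OrvR is not produced.
LutC is constitutively active in this strain.
With repressor ElnD bound, *lutN* is not transcribed.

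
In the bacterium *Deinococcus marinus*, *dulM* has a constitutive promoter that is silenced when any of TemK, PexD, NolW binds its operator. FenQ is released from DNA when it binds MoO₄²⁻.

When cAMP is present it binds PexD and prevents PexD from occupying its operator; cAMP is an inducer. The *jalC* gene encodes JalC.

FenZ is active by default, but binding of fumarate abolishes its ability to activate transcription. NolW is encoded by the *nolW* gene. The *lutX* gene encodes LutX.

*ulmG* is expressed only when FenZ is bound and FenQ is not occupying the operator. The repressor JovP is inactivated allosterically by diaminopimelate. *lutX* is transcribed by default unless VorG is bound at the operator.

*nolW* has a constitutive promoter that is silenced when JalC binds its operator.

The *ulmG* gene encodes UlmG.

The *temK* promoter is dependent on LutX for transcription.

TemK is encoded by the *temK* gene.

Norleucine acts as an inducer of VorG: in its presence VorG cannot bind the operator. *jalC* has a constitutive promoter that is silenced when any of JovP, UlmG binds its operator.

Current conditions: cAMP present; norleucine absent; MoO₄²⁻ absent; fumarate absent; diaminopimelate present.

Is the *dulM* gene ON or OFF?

ON

Norleucine is absent, so VorG is active.
With repressor VorG bound, *lutX* is not transcribed.
So LutX is not produced.
Required activator LutX is absent, so *temK* is not transcribed.
So TemK is not produced.
cAMP is present, so PexD is inactive.
Diaminopimelate is present, so JovP is inactive.
MoO₄²⁻ is absent, so FenQ is active.
Fumarate is absent, so FenZ is active.
With repressor FenQ bound, *ulmG* is not transcribed.
So UlmG is not produced.
With no repressor bound, *jalC* is transcribed.
So JalC is produced and active.
With repressor JalC bound, *nolW* is not transcribed.
So NolW is not produced.
With no repressor bound, *dulM* is transcribed.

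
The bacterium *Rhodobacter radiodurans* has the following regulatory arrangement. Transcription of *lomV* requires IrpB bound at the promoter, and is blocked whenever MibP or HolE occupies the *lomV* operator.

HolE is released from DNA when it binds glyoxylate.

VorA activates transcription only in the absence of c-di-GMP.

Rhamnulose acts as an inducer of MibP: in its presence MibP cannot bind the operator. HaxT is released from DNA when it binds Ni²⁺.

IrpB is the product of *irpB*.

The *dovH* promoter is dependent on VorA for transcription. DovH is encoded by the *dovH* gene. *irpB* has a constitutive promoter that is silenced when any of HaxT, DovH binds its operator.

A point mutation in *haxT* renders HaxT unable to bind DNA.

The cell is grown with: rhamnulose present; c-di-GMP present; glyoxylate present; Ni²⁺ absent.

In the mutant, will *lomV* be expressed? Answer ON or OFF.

Rhamnulose is present, so MibP is inactive.
HaxT is non-functional in this strain, so it has no effect.
c-di-GMP is present, so VorA is inactive.
Required activator VorA is absent, so *dovH* is not transcribed.
So DovH is not produced.
With no repressor bound, *irpB* is transcribed.
So IrpB is produced and active.
Glyoxylate is present, so HolE is inactive.
No repressor is bound and IrpB is active, so *lomV* is transcribed.

ON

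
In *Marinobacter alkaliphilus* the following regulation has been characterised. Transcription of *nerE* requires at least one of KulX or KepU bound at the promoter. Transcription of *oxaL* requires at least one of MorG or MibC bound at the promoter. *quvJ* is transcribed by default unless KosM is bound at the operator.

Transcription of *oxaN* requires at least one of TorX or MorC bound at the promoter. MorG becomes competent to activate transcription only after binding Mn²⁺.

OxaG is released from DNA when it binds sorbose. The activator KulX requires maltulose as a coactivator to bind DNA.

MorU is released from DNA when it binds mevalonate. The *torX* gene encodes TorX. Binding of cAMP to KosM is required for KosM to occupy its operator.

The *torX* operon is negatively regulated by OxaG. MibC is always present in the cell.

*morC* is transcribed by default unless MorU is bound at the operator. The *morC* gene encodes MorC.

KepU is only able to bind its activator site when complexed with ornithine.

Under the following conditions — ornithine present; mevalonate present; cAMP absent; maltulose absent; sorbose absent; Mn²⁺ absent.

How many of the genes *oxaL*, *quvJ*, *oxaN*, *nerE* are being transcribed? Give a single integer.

4

Mn²⁺ is absent, so MorG is inactive.
MibC is produced constitutively and is active.
Activator MibC is present, so *oxaL* is transcribed.
→ *oxaL* is ON.
cAMP is absent, so KosM is inactive.
With no repressor bound, *quvJ* is transcribed.
→ *quvJ* is ON.
Sorbose is absent, so OxaG is active.
With repressor OxaG bound, *torX* is not transcribed.
So TorX is not produced.
Mevalonate is present, so MorU is inactive.
With no repressor bound, *morC* is transcribed.
So MorC is produced and active.
Activator MorC is present, so *oxaN* is transcribed.
→ *oxaN* is ON.
Maltulose is absent, so KulX is inactive.
Ornithine is present, so KepU is active.
Activator KepU is present, so *nerE* is transcribed.
→ *nerE* is ON.
4 of the 4 genes are transcribed.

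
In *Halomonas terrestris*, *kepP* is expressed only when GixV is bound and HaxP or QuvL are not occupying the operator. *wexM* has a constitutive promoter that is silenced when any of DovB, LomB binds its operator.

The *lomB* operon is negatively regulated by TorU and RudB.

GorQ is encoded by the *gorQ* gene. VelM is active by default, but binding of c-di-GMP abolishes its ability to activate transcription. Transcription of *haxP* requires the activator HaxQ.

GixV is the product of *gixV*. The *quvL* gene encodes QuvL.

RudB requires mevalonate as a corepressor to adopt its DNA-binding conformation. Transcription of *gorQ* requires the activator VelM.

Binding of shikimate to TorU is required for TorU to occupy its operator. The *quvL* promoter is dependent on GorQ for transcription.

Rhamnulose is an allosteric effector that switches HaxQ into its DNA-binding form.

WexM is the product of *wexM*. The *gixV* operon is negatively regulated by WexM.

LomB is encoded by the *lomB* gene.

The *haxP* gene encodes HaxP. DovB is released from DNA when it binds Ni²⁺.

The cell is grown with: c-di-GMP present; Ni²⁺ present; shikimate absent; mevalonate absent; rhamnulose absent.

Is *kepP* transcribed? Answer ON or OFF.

Rhamnulose is absent, so HaxQ is inactive.
Required activator HaxQ is absent, so *haxP* is not transcribed.
So HaxP is not produced.
Ni²⁺ is present, so DovB is inactive.
Shikimate is absent, so TorU is inactive.
Mevalonate is absent, so RudB is inactive.
With no repressor bound, *lomB* is transcribed.
So LomB is produced and active.
With repressor LomB bound, *wexM* is not transcribed.
So WexM is not produced.
With no repressor bound, *gixV* is transcribed.
So GixV is produced and active.
c-di-GMP is present, so VelM is inactive.
Required activator VelM is absent, so *gorQ* is not transcribed.
So GorQ is not produced.
Required activator GorQ is absent, so *quvL* is not transcribed.
So QuvL is not produced.
No repressor is bound and GixV is active, so *kepP* is transcribed.

ON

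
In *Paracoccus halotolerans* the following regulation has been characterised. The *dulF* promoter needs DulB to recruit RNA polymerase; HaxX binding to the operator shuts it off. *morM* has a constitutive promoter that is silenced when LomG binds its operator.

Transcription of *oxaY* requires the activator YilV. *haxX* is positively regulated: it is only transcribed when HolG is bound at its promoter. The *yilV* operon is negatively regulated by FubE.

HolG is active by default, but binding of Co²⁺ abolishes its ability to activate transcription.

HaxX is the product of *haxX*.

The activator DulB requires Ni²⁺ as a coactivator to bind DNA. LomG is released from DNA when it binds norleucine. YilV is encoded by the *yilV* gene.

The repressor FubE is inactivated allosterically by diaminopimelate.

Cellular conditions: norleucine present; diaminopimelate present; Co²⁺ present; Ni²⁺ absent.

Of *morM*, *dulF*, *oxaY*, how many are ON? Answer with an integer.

Norleucine is present, so LomG is inactive.
With no repressor bound, *morM* is transcribed.
→ *morM* is ON.
Ni²⁺ is absent, so DulB is inactive.
Co²⁺ is present, so HolG is inactive.
Required activator HolG is absent, so *haxX* is not transcribed.
So HaxX is not produced.
Required activator DulB is absent, so *dulF* is not transcribed.
→ *dulF* is OFF.
Diaminopimelate is present, so FubE is inactive.
With no repressor bound, *yilV* is transcribed.
So YilV is produced and active.
No repressor is bound and YilV is active, so *oxaY* is transcribed.
→ *oxaY* is ON.
2 of the 3 genes are transcribed.

2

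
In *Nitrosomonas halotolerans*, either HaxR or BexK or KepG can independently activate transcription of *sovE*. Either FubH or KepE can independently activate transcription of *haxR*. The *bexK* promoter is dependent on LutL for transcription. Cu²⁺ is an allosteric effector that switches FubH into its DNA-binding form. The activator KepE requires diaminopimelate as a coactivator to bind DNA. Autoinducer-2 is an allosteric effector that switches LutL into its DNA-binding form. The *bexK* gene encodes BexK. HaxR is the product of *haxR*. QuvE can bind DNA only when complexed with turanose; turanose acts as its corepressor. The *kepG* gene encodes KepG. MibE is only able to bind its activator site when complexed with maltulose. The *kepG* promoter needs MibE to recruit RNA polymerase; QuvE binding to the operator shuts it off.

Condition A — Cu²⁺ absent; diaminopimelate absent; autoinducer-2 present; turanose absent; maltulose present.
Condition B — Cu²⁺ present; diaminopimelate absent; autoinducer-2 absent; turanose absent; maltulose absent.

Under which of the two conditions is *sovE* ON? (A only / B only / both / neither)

Condition A:
Cu²⁺ is absent, so FubH is inactive.
Diaminopimelate is absent, so KepE is inactive.
No activator is available at the *haxR* promoter, so *haxR* is not transcribed.
So HaxR is not produced.
Autoinducer-2 is present, so LutL is active.
No repressor is bound and LutL is active, so *bexK* is transcribed.
So BexK is produced and active.
Turanose is absent, so QuvE is inactive.
Maltulose is present, so MibE is active.
No repressor is bound and MibE is active, so *kepG* is transcribed.
So KepG is produced and active.
Activator BexK is present, so *sovE* is transcribed.
→ *sovE* is ON in A.
Condition B:
Cu²⁺ is present, so FubH is active.
Diaminopimelate is absent, so KepE is inactive.
Activator FubH is present, so *haxR* is transcribed.
So HaxR is produced and active.
Autoinducer-2 is absent, so LutL is inactive.
Required activator LutL is absent, so *bexK* is not transcribed.
So BexK is not produced.
Turanose is absent, so QuvE is inactive.
Maltulose is absent, so MibE is inactive.
Required activator MibE is absent, so *kepG* is not transcribed.
So KepG is not produced.
Activator HaxR is present, so *sovE* is transcribed.
→ *sovE* is ON in B.

both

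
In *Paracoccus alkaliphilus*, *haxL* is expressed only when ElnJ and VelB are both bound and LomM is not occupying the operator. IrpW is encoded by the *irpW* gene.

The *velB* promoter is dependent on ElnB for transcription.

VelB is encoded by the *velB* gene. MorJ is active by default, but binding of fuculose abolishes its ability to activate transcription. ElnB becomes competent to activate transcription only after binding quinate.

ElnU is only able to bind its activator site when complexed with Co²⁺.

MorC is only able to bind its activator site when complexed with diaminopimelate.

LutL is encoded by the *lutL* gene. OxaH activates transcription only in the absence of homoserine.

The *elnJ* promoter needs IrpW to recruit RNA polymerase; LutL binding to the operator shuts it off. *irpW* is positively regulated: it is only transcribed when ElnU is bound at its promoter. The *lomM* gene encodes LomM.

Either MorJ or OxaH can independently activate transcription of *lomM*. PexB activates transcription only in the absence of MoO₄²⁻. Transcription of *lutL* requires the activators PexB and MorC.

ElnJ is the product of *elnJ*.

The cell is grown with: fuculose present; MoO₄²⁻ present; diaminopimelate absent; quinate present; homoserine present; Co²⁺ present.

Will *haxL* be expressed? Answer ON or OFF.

Fuculose is present, so MorJ is inactive.
Homoserine is present, so OxaH is inactive.
No activator is available at the *lomM* promoter, so *lomM* is not transcribed.
So LomM is not produced.
MoO₄²⁻ is present, so PexB is inactive.
Diaminopimelate is absent, so MorC is inactive.
Required activator PexB is absent, so *lutL* is not transcribed.
So LutL is not produced.
Co²⁺ is present, so ElnU is active.
No repressor is bound and ElnU is active, so *irpW* is transcribed.
So IrpW is produced and active.
No repressor is bound and IrpW is active, so *elnJ* is transcribed.
So ElnJ is produced and active.
Quinate is present, so ElnB is active.
No repressor is bound and ElnB is active, so *velB* is transcribed.
So VelB is produced and active.
No repressor is bound and ElnJ and VelB are active, so *haxL* is transcribed.

ON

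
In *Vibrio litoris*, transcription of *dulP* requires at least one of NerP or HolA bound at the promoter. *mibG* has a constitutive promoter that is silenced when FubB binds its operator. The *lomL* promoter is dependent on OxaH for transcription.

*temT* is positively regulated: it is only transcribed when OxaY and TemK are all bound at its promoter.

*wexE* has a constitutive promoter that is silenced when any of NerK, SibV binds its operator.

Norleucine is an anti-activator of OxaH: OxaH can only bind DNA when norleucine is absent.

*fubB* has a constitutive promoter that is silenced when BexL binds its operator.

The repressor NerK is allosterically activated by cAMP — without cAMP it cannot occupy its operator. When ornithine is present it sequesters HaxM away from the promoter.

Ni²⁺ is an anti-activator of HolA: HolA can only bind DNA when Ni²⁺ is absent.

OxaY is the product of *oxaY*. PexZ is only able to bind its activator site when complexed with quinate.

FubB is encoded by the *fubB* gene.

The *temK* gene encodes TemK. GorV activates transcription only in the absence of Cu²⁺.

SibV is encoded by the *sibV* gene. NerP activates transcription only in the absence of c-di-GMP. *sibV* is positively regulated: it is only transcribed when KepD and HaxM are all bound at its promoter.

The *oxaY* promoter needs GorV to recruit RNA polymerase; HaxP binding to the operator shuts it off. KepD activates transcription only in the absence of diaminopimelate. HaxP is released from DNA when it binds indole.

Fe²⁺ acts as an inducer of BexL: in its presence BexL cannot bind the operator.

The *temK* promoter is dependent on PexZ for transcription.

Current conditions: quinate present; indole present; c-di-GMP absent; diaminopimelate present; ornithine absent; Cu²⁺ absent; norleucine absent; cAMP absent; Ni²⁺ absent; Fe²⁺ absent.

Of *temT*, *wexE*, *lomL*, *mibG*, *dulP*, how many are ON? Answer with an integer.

Indole is present, so HaxP is inactive.
Cu²⁺ is absent, so GorV is active.
No repressor is bound and GorV is active, so *oxaY* is transcribed.
So OxaY is produced and active.
Quinate is present, so PexZ is active.
No repressor is bound and PexZ is active, so *temK* is transcribed.
So TemK is produced and active.
No repressor is bound and OxaY and TemK are active, so *temT* is transcribed.
→ *temT* is ON.
cAMP is absent, so NerK is inactive.
Diaminopimelate is present, so KepD is inactive.
Ornithine is absent, so HaxM is active.
Required activator KepD is absent, so *sibV* is not transcribed.
So SibV is not produced.
With no repressor bound, *wexE* is transcribed.
→ *wexE* is ON.
Norleucine is absent, so OxaH is active.
No repressor is bound and OxaH is active, so *lomL* is transcribed.
→ *lomL* is ON.
Fe²⁺ is absent, so BexL is active.
With repressor BexL bound, *fubB* is not transcribed.
So FubB is not produced.
With no repressor bound, *mibG* is transcribed.
→ *mibG* is ON.
c-di-GMP is absent, so NerP is active.
Ni²⁺ is absent, so HolA is active.
Activator NerP is present, so *dulP* is transcribed.
→ *dulP* is ON.
5 of the 5 genes are transcribed.

5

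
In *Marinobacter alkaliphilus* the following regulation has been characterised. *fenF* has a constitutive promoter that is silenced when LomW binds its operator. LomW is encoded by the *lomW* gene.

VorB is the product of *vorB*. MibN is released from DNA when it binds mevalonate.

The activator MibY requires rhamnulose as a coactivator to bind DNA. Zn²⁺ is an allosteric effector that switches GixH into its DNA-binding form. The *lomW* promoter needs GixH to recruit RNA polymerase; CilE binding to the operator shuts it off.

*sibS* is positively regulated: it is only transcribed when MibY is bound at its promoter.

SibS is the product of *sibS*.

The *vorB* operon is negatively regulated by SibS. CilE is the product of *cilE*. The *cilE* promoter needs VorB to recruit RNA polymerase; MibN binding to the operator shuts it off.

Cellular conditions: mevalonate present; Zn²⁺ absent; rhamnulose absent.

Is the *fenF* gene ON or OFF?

ON

Rhamnulose is absent, so MibY is inactive.
Required activator MibY is absent, so *sibS* is not transcribed.
So SibS is not produced.
With no repressor bound, *vorB* is transcribed.
So VorB is produced and active.
Mevalonate is present, so MibN is inactive.
No repressor is bound and VorB is active, so *cilE* is transcribed.
So CilE is produced and active.
Zn²⁺ is absent, so GixH is inactive.
With repressor CilE bound, *lomW* is not transcribed.
So LomW is not produced.
With no repressor bound, *fenF* is transcribed.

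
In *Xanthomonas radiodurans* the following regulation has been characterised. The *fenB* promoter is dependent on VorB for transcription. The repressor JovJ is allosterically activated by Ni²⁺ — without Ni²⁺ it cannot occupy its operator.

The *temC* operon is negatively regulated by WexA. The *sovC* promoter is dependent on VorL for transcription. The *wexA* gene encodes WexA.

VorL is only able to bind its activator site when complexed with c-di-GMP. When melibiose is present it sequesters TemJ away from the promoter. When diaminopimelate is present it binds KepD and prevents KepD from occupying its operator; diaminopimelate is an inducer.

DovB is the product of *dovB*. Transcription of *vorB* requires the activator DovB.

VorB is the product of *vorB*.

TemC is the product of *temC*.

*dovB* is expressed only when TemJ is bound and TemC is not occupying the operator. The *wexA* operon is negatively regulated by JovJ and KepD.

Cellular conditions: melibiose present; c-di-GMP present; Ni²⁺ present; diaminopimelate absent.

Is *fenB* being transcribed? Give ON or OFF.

OFF

Ni²⁺ is present, so JovJ is active.
Diaminopimelate is absent, so KepD is active.
With repressor JovJ bound, *wexA* is not transcribed.
So WexA is not produced.
With no repressor bound, *temC* is transcribed.
So TemC is produced and active.
Melibiose is present, so TemJ is inactive.
With repressor TemC bound, *dovB* is not transcribed.
So DovB is not produced.
Required activator DovB is absent, so *vorB* is not transcribed.
So VorB is not produced.
Required activator VorB is absent, so *fenB* is not transcribed.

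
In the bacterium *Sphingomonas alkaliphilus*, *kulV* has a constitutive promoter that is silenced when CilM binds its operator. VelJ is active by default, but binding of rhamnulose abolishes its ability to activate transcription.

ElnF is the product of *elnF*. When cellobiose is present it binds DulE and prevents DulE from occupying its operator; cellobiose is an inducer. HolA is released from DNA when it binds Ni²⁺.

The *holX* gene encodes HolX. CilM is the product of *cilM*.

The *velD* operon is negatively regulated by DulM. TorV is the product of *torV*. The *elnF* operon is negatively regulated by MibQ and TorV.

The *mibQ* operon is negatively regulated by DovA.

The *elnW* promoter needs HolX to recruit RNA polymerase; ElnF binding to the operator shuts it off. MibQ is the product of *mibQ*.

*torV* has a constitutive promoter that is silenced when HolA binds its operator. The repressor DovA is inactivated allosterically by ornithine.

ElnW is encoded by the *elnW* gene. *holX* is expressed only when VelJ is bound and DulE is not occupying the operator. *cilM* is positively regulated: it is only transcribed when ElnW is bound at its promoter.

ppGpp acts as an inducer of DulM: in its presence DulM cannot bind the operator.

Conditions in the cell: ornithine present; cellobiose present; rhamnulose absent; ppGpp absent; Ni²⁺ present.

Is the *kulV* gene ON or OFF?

Ornithine is present, so DovA is inactive.
With no repressor bound, *mibQ* is transcribed.
So MibQ is produced and active.
Ni²⁺ is present, so HolA is inactive.
With no repressor bound, *torV* is transcribed.
So TorV is produced and active.
With repressor MibQ bound, *elnF* is not transcribed.
So ElnF is not produced.
Rhamnulose is absent, so VelJ is active.
Cellobiose is present, so DulE is inactive.
No repressor is bound and VelJ is active, so *holX* is transcribed.
So HolX is produced and active.
No repressor is bound and HolX is active, so *elnW* is transcribed.
So ElnW is produced and active.
No repressor is bound and ElnW is active, so *cilM* is transcribed.
So CilM is produced and active.
With repressor CilM bound, *kulV* is not transcribed.

OFF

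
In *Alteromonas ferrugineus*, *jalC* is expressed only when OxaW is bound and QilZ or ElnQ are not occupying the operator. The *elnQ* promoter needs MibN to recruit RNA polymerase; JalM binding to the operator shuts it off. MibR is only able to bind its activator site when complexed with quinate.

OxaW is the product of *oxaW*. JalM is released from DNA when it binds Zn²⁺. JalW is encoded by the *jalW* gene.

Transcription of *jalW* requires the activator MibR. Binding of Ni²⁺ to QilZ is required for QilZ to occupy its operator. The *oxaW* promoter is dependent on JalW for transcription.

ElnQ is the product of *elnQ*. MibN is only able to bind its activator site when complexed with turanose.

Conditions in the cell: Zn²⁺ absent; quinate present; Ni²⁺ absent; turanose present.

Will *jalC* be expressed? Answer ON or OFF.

ON

Ni²⁺ is absent, so QilZ is inactive.
Turanose is present, so MibN is active.
Zn²⁺ is absent, so JalM is active.
With repressor JalM bound, *elnQ* is not transcribed.
So ElnQ is not produced.
Quinate is present, so MibR is active.
No repressor is bound and MibR is active, so *jalW* is transcribed.
So JalW is produced and active.
No repressor is bound and JalW is active, so *oxaW* is transcribed.
So OxaW is produced and active.
No repressor is bound and OxaW is active, so *jalC* is transcribed.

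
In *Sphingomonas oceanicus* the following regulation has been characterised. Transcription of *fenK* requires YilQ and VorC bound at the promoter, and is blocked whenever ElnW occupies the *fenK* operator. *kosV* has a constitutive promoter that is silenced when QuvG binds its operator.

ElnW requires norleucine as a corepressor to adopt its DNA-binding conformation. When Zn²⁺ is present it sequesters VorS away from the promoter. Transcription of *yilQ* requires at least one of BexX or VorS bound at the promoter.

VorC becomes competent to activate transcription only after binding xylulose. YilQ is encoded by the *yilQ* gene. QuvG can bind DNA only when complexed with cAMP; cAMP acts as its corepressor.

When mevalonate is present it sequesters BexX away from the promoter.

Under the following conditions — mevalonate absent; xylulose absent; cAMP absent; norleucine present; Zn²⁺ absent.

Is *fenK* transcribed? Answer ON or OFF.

Mevalonate is absent, so BexX is active.
Zn²⁺ is absent, so VorS is active.
Activator BexX is present, so *yilQ* is transcribed.
So YilQ is produced and active.
Norleucine is present, so ElnW is active.
Xylulose is absent, so VorC is inactive.
With repressor ElnW bound, *fenK* is not transcribed.

OFF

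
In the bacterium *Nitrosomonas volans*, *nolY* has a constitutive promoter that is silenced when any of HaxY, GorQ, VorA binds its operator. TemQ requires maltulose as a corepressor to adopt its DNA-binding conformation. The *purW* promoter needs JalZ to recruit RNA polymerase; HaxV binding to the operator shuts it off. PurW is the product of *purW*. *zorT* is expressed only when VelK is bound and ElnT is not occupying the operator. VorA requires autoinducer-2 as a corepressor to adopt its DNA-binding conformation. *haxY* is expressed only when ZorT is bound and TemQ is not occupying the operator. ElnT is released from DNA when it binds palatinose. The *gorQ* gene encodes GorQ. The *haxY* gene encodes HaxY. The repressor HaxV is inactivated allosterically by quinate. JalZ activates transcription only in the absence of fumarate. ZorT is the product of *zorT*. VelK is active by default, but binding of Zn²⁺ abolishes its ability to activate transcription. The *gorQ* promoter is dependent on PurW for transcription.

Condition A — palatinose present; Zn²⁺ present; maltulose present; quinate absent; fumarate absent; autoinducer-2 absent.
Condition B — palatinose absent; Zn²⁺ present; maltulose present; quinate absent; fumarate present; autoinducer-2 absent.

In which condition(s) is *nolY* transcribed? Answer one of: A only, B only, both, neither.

Condition A:
Palatinose is present, so ElnT is inactive.
Zn²⁺ is present, so VelK is inactive.
Required activator VelK is absent, so *zorT* is not transcribed.
So ZorT is not produced.
Maltulose is present, so TemQ is active.
With repressor TemQ bound, *haxY* is not transcribed.
So HaxY is not produced.
Quinate is absent, so HaxV is active.
Fumarate is absent, so JalZ is active.
With repressor HaxV bound, *purW* is not transcribed.
So PurW is not produced.
Required activator PurW is absent, so *gorQ* is not transcribed.
So GorQ is not produced.
Autoinducer-2 is absent, so VorA is inactive.
With no repressor bound, *nolY* is transcribed.
→ *nolY* is ON in A.
Condition B:
Palatinose is absent, so ElnT is active.
Zn²⁺ is present, so VelK is inactive.
With repressor ElnT bound, *zorT* is not transcribed.
So ZorT is not produced.
Maltulose is present, so TemQ is active.
With repressor TemQ bound, *haxY* is not transcribed.
So HaxY is not produced.
Quinate is absent, so HaxV is active.
Fumarate is present, so JalZ is inactive.
With repressor HaxV bound, *purW* is not transcribed.
So PurW is not produced.
Required activator PurW is absent, so *gorQ* is not transcribed.
So GorQ is not produced.
Autoinducer-2 is absent, so VorA is inactive.
With no repressor bound, *nolY* is transcribed.
→ *nolY* is ON in B.

both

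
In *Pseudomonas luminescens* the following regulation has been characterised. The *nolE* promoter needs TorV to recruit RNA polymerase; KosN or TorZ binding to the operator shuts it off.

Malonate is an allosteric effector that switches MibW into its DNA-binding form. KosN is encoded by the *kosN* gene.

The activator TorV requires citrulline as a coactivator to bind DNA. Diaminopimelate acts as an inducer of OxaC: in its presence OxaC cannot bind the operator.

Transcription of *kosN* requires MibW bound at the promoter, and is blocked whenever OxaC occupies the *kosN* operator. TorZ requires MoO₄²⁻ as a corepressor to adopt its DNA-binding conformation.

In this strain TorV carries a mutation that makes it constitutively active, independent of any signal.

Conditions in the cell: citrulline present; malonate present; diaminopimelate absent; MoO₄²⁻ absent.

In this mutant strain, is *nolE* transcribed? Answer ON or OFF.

ON

Diaminopimelate is absent, so OxaC is active.
Malonate is present, so MibW is active.
With repressor OxaC bound, *kosN* is not transcribed.
So KosN is not produced.
MoO₄²⁻ is absent, so TorZ is inactive.
TorV is constitutively active in this strain.
No repressor is bound and TorV is active, so *nolE* is transcribed.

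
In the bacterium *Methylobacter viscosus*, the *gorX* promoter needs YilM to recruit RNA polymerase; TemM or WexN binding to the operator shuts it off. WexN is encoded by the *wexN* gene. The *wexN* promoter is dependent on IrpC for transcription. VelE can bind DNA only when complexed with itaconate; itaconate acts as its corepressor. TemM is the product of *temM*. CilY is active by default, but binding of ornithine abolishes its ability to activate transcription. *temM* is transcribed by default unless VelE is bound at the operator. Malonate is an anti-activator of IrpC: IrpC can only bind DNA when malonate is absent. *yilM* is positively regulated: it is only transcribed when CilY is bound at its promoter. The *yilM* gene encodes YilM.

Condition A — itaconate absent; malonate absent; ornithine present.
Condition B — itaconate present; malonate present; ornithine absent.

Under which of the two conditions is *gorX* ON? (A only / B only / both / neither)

B only

Condition A:
Itaconate is absent, so VelE is inactive.
With no repressor bound, *temM* is transcribed.
So TemM is produced and active.
Malonate is absent, so IrpC is active.
No repressor is bound and IrpC is active, so *wexN* is transcribed.
So WexN is produced and active.
Ornithine is present, so CilY is inactive.
Required activator CilY is absent, so *yilM* is not transcribed.
So YilM is not produced.
With repressor TemM bound, *gorX* is not transcribed.
→ *gorX* is OFF in A.
Condition B:
Itaconate is present, so VelE is active.
With repressor VelE bound, *temM* is not transcribed.
So TemM is not produced.
Malonate is present, so IrpC is inactive.
Required activator IrpC is absent, so *wexN* is not transcribed.
So WexN is not produced.
Ornithine is absent, so CilY is active.
No repressor is bound and CilY is active, so *yilM* is transcribed.
So YilM is produced and active.
No repressor is bound and YilM is active, so *gorX* is transcribed.
→ *gorX* is ON in B.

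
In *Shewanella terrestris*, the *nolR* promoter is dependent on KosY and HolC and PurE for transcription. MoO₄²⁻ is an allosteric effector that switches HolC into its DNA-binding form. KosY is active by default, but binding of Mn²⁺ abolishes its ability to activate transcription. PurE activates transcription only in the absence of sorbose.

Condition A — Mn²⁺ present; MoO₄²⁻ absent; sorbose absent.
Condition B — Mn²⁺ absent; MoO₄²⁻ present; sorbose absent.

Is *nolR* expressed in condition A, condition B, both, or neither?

B only

Condition A:
Mn²⁺ is present, so KosY is inactive.
MoO₄²⁻ is absent, so HolC is inactive.
Sorbose is absent, so PurE is active.
Required activator KosY is absent, so *nolR* is not transcribed.
→ *nolR* is OFF in A.
Condition B:
Mn²⁺ is absent, so KosY is active.
MoO₄²⁻ is present, so HolC is active.
Sorbose is absent, so PurE is active.
No repressor is bound and KosY and HolC and PurE are active, so *nolR* is transcribed.
→ *nolR* is ON in B.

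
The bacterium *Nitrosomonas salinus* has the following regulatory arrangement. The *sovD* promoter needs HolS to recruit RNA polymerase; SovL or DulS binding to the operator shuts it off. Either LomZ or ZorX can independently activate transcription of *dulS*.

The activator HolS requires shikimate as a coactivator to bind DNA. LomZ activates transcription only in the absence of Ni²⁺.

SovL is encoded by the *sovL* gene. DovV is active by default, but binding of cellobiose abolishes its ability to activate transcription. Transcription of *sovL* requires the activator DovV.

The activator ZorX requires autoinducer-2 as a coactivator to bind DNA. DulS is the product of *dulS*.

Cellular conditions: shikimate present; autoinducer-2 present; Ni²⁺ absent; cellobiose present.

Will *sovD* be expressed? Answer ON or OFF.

Shikimate is present, so HolS is active.
Cellobiose is present, so DovV is inactive.
Required activator DovV is absent, so *sovL* is not transcribed.
So SovL is not produced.
Ni²⁺ is absent, so LomZ is active.
Autoinducer-2 is present, so ZorX is active.
Activator LomZ is present, so *dulS* is transcribed.
So DulS is produced and active.
With repressor DulS bound, *sovD* is not transcribed.

OFF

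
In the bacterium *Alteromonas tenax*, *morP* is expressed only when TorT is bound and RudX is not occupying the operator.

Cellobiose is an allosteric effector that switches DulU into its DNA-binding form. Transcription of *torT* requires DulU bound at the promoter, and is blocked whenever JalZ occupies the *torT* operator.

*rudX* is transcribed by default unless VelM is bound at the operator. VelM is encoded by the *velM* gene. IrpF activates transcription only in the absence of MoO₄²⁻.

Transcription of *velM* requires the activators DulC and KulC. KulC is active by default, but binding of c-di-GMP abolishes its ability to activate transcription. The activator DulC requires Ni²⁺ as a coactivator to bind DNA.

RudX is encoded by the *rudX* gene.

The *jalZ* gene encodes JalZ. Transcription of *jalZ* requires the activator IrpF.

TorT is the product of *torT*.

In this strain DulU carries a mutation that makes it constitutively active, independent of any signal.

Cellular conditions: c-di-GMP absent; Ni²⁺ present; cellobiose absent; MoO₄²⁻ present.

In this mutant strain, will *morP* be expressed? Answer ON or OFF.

Ni²⁺ is present, so DulC is active.
c-di-GMP is absent, so KulC is active.
No repressor is bound and DulC and KulC are active, so *velM* is transcribed.
So VelM is produced and active.
With repressor VelM bound, *rudX* is not transcribed.
So RudX is not produced.
MoO₄²⁻ is present, so IrpF is inactive.
Required activator IrpF is absent, so *jalZ* is not transcribed.
So JalZ is not produced.
DulU is constitutively active in this strain.
No repressor is bound and DulU is active, so *torT* is transcribed.
So TorT is produced and active.
No repressor is bound and TorT is active, so *morP* is transcribed.

ON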